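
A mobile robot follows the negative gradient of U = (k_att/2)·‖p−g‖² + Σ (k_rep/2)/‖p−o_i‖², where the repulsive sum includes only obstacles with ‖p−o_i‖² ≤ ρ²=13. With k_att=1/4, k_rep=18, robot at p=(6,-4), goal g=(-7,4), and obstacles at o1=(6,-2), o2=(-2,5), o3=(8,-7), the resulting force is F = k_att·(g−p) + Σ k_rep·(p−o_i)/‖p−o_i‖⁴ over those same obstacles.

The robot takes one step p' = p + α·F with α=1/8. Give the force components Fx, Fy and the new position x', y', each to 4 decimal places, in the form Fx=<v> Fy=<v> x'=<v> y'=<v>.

F_att = 1/4·(g−p) = 1/4·(-13,8) = (-3.2500,2.0000)
o1: d²=4 ≤ ρ²=13; F_rep = 18·(0,-2)/4² = (0.0000,-2.2500)
o2: d²=145 > ρ²=13 → inactive
o3: d²=13 ≤ ρ²=13; F_rep = 18·(-2,3)/13² = (-0.2130,0.3195)
F = F_att + ΣF_rep = (-3.4630,0.0695)
p' = p + 1/8·F = (5.5671,-3.9913)

Fx=-3.4630 Fy=0.0695 x'=5.5671 y'=-3.9913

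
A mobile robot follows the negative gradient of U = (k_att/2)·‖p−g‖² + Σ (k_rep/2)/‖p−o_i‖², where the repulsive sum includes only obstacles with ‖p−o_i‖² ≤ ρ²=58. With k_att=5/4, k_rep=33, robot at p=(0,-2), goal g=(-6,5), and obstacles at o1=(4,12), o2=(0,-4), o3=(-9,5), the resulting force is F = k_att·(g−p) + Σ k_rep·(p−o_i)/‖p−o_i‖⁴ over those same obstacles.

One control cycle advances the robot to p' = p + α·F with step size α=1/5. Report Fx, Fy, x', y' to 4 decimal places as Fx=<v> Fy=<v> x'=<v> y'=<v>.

Fx=-7.5000 Fy=12.8750 x'=-1.5000 y'=0.5750

F_att = 5/4·(g−p) = 5/4·(-6,7) = (-7.5000,8.7500)
o1: d²=212 > ρ²=58 → inactive
o2: d²=4 ≤ ρ²=58; F_rep = 33·(0,2)/4² = (0.0000,4.1250)
o3: d²=130 > ρ²=58 → inactive
F = F_att + ΣF_rep = (-7.5000,12.8750)
p' = p + 1/5·F = (-1.5000,0.5750)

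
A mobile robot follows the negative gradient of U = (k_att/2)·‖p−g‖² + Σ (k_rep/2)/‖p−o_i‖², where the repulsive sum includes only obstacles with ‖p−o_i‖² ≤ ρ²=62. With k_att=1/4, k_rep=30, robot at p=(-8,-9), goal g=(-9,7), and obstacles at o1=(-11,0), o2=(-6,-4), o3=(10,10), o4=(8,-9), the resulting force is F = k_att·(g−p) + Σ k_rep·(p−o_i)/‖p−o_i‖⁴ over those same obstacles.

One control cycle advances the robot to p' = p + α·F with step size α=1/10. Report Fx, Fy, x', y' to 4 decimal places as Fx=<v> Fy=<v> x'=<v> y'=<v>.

Fx=-0.3213 Fy=3.8216 x'=-8.0321 y'=-8.6178

F_att = 1/4·(g−p) = 1/4·(-1,16) = (-0.2500,4.0000)
o1: d²=90 > ρ²=62 → inactive
o2: d²=29 ≤ ρ²=62; F_rep = 30·(-2,-5)/29² = (-0.0713,-0.1784)
o3: d²=685 > ρ²=62 → inactive
o4: d²=256 > ρ²=62 → inactive
F = F_att + ΣF_rep = (-0.3213,3.8216)
p' = p + 1/10·F = (-8.0321,-8.6178)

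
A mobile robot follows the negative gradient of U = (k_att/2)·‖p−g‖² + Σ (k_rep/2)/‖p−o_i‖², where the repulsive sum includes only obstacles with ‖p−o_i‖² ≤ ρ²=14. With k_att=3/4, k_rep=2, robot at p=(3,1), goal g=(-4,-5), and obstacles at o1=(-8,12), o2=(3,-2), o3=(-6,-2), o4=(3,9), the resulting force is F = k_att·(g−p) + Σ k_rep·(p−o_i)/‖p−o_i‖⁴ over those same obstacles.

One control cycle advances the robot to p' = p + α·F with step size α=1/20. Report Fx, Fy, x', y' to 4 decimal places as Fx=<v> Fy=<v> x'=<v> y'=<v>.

F_att = 3/4·(g−p) = 3/4·(-7,-6) = (-5.2500,-4.5000)
o1: d²=242 > ρ²=14 → inactive
o2: d²=9 ≤ ρ²=14; F_rep = 2·(0,3)/9² = (0.0000,0.0741)
o3: d²=90 > ρ²=14 → inactive
o4: d²=64 > ρ²=14 → inactive
F = F_att + ΣF_rep = (-5.2500,-4.4259)
p' = p + 1/20·F = (2.7375,0.7787)

Fx=-5.2500 Fy=-4.4259 x'=2.7375 y'=0.7787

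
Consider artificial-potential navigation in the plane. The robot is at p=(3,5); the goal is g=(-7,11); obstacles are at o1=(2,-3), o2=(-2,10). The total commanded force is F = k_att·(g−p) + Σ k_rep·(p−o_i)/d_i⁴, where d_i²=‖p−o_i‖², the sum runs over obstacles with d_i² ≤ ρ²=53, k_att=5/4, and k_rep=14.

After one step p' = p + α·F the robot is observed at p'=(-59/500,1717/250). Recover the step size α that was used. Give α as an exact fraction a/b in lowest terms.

α = 1/4

F_att = 5/4·(g−p) = 5/4·(-10,6) = (-12.5000,7.5000)
o1: d²=65 > ρ²=53 → inactive
o2: d²=50 ≤ ρ²=53; F_rep = 14·(5,-5)/50² = (0.0280,-0.0280)
F = F_att + ΣF_rep = (-12.4720,7.4720)
Δp = p'−p = (-3.1180,1.8680); α = Δx/Fx = (-1559/500) / (-1559/125) = 1/4
check: Δy/Fy = (467/250) / (934/125) = 1/4 ✓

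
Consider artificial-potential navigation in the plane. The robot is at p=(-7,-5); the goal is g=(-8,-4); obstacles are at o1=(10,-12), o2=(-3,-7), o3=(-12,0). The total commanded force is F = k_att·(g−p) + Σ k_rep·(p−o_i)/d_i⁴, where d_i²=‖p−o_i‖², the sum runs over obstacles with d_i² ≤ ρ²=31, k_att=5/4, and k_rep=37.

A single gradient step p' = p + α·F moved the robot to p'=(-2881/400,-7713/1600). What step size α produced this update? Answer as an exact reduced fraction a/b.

α = 1/8

F_att = 5/4·(g−p) = 5/4·(-1,1) = (-1.2500,1.2500)
o1: d²=338 > ρ²=31 → inactive
o2: d²=20 ≤ ρ²=31; F_rep = 37·(-4,2)/20² = (-0.3700,0.1850)
o3: d²=50 > ρ²=31 → inactive
F = F_att + ΣF_rep = (-1.6200,1.4350)
Δp = p'−p = (-0.2025,0.1794); α = Δx/Fx = (-81/400) / (-81/50) = 1/8
check: Δy/Fy = (287/1600) / (287/200) = 1/8 ✓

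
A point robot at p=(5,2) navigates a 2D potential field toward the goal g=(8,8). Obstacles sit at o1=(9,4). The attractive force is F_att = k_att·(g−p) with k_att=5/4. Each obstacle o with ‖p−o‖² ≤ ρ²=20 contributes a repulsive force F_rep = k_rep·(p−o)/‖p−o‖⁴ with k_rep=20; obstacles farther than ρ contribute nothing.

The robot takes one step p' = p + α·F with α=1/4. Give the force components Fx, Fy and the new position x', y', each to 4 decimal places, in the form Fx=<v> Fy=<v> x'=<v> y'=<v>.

Fx=3.5500 Fy=7.4000 x'=5.8875 y'=3.8500

F_att = 5/4·(g−p) = 5/4·(3,6) = (3.7500,7.5000)
o1: d²=20 ≤ ρ²=20; F_rep = 20·(-4,-2)/20² = (-0.2000,-0.1000)
F = F_att + ΣF_rep = (3.5500,7.4000)
p' = p + 1/4·F = (5.8875,3.8500)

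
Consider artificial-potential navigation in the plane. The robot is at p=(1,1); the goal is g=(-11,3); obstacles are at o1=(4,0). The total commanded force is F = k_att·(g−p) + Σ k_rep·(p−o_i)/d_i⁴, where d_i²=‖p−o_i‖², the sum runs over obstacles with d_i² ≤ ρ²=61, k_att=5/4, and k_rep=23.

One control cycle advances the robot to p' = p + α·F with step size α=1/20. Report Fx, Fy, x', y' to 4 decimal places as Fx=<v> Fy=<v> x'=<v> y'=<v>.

Fx=-15.6900 Fy=2.7300 x'=0.2155 y'=1.1365

F_att = 5/4·(g−p) = 5/4·(-12,2) = (-15.0000,2.5000)
o1: d²=10 ≤ ρ²=61; F_rep = 23·(-3,1)/10² = (-0.6900,0.2300)
F = F_att + ΣF_rep = (-15.6900,2.7300)
p' = p + 1/20·F = (0.2155,1.1365)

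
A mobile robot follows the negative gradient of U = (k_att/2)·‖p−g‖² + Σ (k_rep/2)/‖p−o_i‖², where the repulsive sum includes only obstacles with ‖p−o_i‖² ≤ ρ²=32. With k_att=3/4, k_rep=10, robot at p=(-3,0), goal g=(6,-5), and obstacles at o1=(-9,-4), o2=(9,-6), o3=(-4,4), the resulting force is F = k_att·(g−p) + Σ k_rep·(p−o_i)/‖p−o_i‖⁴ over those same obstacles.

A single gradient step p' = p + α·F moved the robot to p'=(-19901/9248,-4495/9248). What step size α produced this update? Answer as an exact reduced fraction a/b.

F_att = 3/4·(g−p) = 3/4·(9,-5) = (6.7500,-3.7500)
o1: d²=52 > ρ²=32 → inactive
o2: d²=180 > ρ²=32 → inactive
o3: d²=17 ≤ ρ²=32; F_rep = 10·(1,-4)/17² = (0.0346,-0.1384)
F = F_att + ΣF_rep = (6.7846,-3.8884)
Δp = p'−p = (0.8481,-0.4861); α = Δx/Fx = (7843/9248) / (7843/1156) = 1/8
check: Δy/Fy = (-4495/9248) / (-4495/1156) = 1/8 ✓

α = 1/8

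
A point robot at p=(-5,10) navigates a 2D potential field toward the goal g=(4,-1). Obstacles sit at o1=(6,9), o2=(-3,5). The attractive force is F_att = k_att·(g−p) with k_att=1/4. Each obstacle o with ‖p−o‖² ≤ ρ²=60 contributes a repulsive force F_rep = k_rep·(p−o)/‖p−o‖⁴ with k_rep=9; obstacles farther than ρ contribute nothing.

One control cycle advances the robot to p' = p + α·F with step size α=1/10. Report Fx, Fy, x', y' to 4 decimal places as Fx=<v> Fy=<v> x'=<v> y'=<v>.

F_att = 1/4·(g−p) = 1/4·(9,-11) = (2.2500,-2.7500)
o1: d²=122 > ρ²=60 → inactive
o2: d²=29 ≤ ρ²=60; F_rep = 9·(-2,5)/29² = (-0.0214,0.0535)
F = F_att + ΣF_rep = (2.2286,-2.6965)
p' = p + 1/10·F = (-4.7771,9.7304)

Fx=2.2286 Fy=-2.6965 x'=-4.7771 y'=9.7304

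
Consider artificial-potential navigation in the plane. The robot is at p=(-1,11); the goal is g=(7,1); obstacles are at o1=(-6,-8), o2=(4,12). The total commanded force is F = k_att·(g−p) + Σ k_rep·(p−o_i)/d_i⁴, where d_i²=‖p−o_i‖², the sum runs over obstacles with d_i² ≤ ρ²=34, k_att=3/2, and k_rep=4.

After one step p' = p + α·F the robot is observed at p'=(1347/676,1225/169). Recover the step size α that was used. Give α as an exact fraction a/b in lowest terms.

F_att = 3/2·(g−p) = 3/2·(8,-10) = (12.0000,-15.0000)
o1: d²=386 > ρ²=34 → inactive
o2: d²=26 ≤ ρ²=34; F_rep = 4·(-5,-1)/26² = (-0.0296,-0.0059)
F = F_att + ΣF_rep = (11.9704,-15.0059)
Δp = p'−p = (2.9926,-3.7515); α = Δx/Fx = (2023/676) / (2023/169) = 1/4
check: Δy/Fy = (-634/169) / (-2536/169) = 1/4 ✓

α = 1/4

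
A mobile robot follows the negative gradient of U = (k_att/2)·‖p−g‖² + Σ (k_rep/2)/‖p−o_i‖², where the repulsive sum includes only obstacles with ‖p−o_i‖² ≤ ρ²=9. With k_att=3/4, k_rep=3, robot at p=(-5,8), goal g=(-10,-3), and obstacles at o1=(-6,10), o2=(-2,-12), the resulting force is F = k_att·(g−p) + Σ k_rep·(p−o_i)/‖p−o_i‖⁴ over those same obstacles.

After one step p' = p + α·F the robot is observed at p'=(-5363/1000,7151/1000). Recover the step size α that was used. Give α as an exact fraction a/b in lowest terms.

α = 1/10

F_att = 3/4·(g−p) = 3/4·(-5,-11) = (-3.7500,-8.2500)
o1: d²=5 ≤ ρ²=9; F_rep = 3·(1,-2)/5² = (0.1200,-0.2400)
o2: d²=409 > ρ²=9 → inactive
F = F_att + ΣF_rep = (-3.6300,-8.4900)
Δp = p'−p = (-0.3630,-0.8490); α = Δx/Fx = (-363/1000) / (-363/100) = 1/10
check: Δy/Fy = (-849/1000) / (-849/100) = 1/10 ✓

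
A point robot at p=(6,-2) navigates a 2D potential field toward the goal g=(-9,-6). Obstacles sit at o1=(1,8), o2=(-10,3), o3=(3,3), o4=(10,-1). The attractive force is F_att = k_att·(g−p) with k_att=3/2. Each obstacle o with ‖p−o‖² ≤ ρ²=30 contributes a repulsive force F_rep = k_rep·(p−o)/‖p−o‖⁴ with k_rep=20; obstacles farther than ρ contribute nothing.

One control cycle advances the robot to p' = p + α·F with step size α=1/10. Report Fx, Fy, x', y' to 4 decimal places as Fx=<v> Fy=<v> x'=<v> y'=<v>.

Fx=-22.7768 Fy=-6.0692 x'=3.7223 y'=-2.6069

F_att = 3/2·(g−p) = 3/2·(-15,-4) = (-22.5000,-6.0000)
o1: d²=125 > ρ²=30 → inactive
o2: d²=281 > ρ²=30 → inactive
o3: d²=34 > ρ²=30 → inactive
o4: d²=17 ≤ ρ²=30; F_rep = 20·(-4,-1)/17² = (-0.2768,-0.0692)
F = F_att + ΣF_rep = (-22.7768,-6.0692)
p' = p + 1/10·F = (3.7223,-2.6069)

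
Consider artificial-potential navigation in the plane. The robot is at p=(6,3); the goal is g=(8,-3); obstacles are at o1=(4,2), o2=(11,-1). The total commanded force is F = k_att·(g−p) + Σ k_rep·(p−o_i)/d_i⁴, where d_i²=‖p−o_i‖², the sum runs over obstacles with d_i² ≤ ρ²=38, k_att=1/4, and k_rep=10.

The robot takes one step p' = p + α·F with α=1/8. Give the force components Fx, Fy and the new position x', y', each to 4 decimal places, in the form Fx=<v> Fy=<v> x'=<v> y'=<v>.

F_att = 1/4·(g−p) = 1/4·(2,-6) = (0.5000,-1.5000)
o1: d²=5 ≤ ρ²=38; F_rep = 10·(2,1)/5² = (0.8000,0.4000)
o2: d²=41 > ρ²=38 → inactive
F = F_att + ΣF_rep = (1.3000,-1.1000)
p' = p + 1/8·F = (6.1625,2.8625)

Fx=1.3000 Fy=-1.1000 x'=6.1625 y'=2.8625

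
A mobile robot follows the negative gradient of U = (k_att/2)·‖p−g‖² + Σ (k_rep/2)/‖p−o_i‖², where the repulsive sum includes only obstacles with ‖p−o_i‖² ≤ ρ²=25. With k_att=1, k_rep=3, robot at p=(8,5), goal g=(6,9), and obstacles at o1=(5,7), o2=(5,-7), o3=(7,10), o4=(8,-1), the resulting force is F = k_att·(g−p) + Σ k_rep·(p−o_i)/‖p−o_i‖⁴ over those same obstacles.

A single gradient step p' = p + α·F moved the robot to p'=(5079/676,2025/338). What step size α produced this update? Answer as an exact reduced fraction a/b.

α = 1/4

F_att = 1·(g−p) = 1·(-2,4) = (-2.0000,4.0000)
o1: d²=13 ≤ ρ²=25; F_rep = 3·(3,-2)/13² = (0.0533,-0.0355)
o2: d²=153 > ρ²=25 → inactive
o3: d²=26 > ρ²=25 → inactive
o4: d²=36 > ρ²=25 → inactive
F = F_att + ΣF_rep = (-1.9467,3.9645)
Δp = p'−p = (-0.4867,0.9911); α = Δx/Fx = (-329/676) / (-329/169) = 1/4
check: Δy/Fy = (335/338) / (670/169) = 1/4 ✓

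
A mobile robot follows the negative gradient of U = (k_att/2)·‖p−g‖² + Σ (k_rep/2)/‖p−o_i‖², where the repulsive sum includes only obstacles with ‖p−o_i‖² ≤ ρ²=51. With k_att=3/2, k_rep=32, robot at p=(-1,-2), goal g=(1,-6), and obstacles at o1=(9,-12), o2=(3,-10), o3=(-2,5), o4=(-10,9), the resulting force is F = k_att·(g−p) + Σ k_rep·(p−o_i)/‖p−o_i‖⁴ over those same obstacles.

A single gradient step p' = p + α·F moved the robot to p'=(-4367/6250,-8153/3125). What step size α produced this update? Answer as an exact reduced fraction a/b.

F_att = 3/2·(g−p) = 3/2·(2,-4) = (3.0000,-6.0000)
o1: d²=200 > ρ²=51 → inactive
o2: d²=80 > ρ²=51 → inactive
o3: d²=50 ≤ ρ²=51; F_rep = 32·(1,-7)/50² = (0.0128,-0.0896)
o4: d²=202 > ρ²=51 → inactive
F = F_att + ΣF_rep = (3.0128,-6.0896)
Δp = p'−p = (0.3013,-0.6090); α = Δx/Fx = (1883/6250) / (1883/625) = 1/10
check: Δy/Fy = (-1903/3125) / (-3806/625) = 1/10 ✓

α = 1/10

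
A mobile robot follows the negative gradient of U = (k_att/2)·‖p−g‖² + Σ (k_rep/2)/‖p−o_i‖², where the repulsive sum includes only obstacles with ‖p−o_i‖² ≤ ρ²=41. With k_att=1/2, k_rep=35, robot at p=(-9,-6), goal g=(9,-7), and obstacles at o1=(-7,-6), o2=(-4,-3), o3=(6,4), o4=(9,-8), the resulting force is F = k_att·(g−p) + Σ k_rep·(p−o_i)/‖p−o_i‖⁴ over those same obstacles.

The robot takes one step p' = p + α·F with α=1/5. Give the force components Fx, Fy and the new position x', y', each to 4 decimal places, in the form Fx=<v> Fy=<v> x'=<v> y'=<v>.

F_att = 1/2·(g−p) = 1/2·(18,-1) = (9.0000,-0.5000)
o1: d²=4 ≤ ρ²=41; F_rep = 35·(-2,0)/4² = (-4.3750,0.0000)
o2: d²=34 ≤ ρ²=41; F_rep = 35·(-5,-3)/34² = (-0.1514,-0.0908)
o3: d²=325 > ρ²=41 → inactive
o4: d²=328 > ρ²=41 → inactive
F = F_att + ΣF_rep = (4.4736,-0.5908)
p' = p + 1/5·F = (-8.1053,-6.1182)

Fx=4.4736 Fy=-0.5908 x'=-8.1053 y'=-6.1182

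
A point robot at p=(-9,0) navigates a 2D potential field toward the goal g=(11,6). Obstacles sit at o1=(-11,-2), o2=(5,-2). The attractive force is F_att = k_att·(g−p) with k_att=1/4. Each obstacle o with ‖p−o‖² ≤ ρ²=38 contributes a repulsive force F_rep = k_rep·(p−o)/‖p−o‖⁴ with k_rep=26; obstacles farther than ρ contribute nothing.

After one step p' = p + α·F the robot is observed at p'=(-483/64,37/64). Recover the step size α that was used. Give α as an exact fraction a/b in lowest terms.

F_att = 1/4·(g−p) = 1/4·(20,6) = (5.0000,1.5000)
o1: d²=8 ≤ ρ²=38; F_rep = 26·(2,2)/8² = (0.8125,0.8125)
o2: d²=200 > ρ²=38 → inactive
F = F_att + ΣF_rep = (5.8125,2.3125)
Δp = p'−p = (1.4531,0.5781); α = Δx/Fx = (93/64) / (93/16) = 1/4
check: Δy/Fy = (37/64) / (37/16) = 1/4 ✓

α = 1/4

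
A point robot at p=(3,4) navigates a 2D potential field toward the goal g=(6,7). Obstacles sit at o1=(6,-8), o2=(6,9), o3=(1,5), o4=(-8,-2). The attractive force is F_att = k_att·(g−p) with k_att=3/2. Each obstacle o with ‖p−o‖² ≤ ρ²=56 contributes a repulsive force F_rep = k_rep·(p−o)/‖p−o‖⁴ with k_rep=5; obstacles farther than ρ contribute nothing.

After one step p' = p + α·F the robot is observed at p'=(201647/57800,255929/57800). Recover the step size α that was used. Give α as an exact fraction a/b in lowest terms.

α = 1/10

F_att = 3/2·(g−p) = 3/2·(3,3) = (4.5000,4.5000)
o1: d²=153 > ρ²=56 → inactive
o2: d²=34 ≤ ρ²=56; F_rep = 5·(-3,-5)/34² = (-0.0130,-0.0216)
o3: d²=5 ≤ ρ²=56; F_rep = 5·(2,-1)/5² = (0.4000,-0.2000)
o4: d²=157 > ρ²=56 → inactive
F = F_att + ΣF_rep = (4.8870,4.2784)
Δp = p'−p = (0.4887,0.4278); α = Δx/Fx = (28247/57800) / (28247/5780) = 1/10
check: Δy/Fy = (24729/57800) / (24729/5780) = 1/10 ✓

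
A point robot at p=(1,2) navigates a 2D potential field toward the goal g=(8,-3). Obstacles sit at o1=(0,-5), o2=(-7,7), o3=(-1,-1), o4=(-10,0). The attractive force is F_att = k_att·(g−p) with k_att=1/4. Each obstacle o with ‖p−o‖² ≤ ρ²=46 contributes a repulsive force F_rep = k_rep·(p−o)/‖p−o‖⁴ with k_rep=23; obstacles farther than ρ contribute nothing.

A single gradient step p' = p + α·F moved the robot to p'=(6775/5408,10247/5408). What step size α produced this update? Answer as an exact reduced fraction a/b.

F_att = 1/4·(g−p) = 1/4·(7,-5) = (1.7500,-1.2500)
o1: d²=50 > ρ²=46 → inactive
o2: d²=89 > ρ²=46 → inactive
o3: d²=13 ≤ ρ²=46; F_rep = 23·(2,3)/13² = (0.2722,0.4083)
o4: d²=125 > ρ²=46 → inactive
F = F_att + ΣF_rep = (2.0222,-0.8417)
Δp = p'−p = (0.2528,-0.1052); α = Δx/Fx = (1367/5408) / (1367/676) = 1/8
check: Δy/Fy = (-569/5408) / (-569/676) = 1/8 ✓

α = 1/8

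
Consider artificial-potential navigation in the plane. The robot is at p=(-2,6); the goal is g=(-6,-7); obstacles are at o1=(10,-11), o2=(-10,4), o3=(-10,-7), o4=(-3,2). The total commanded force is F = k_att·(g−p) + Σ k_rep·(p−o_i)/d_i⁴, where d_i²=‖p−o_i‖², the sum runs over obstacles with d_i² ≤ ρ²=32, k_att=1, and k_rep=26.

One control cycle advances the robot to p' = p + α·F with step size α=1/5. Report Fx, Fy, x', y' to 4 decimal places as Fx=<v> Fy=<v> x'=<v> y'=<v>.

F_att = 1·(g−p) = 1·(-4,-13) = (-4.0000,-13.0000)
o1: d²=433 > ρ²=32 → inactive
o2: d²=68 > ρ²=32 → inactive
o3: d²=233 > ρ²=32 → inactive
o4: d²=17 ≤ ρ²=32; F_rep = 26·(1,4)/17² = (0.0900,0.3599)
F = F_att + ΣF_rep = (-3.9100,-12.6401)
p' = p + 1/5·F = (-2.7820,3.4720)

Fx=-3.9100 Fy=-12.6401 x'=-2.7820 y'=3.4720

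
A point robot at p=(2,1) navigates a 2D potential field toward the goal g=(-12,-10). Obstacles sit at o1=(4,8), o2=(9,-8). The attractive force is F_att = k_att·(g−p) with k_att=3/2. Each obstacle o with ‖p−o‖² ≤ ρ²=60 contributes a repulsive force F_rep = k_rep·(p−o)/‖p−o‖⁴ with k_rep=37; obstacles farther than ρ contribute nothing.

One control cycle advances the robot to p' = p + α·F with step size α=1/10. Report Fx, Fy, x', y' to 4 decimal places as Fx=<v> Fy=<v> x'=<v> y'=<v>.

Fx=-21.0263 Fy=-16.5922 x'=-0.1026 y'=-0.6592

F_att = 3/2·(g−p) = 3/2·(-14,-11) = (-21.0000,-16.5000)
o1: d²=53 ≤ ρ²=60; F_rep = 37·(-2,-7)/53² = (-0.0263,-0.0922)
o2: d²=130 > ρ²=60 → inactive
F = F_att + ΣF_rep = (-21.0263,-16.5922)
p' = p + 1/10·F = (-0.1026,-0.6592)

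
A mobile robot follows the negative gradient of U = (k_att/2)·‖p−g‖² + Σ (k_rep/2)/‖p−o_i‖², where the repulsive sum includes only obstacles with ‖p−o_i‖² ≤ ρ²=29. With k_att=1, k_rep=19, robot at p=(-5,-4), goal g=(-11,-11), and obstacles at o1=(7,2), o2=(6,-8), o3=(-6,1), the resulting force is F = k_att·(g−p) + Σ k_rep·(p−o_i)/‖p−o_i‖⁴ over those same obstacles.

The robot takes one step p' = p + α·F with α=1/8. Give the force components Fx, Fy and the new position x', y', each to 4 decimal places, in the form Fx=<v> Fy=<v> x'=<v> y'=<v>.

Fx=-5.9719 Fy=-7.1405 x'=-5.7465 y'=-4.8926

F_att = 1·(g−p) = 1·(-6,-7) = (-6.0000,-7.0000)
o1: d²=180 > ρ²=29 → inactive
o2: d²=137 > ρ²=29 → inactive
o3: d²=26 ≤ ρ²=29; F_rep = 19·(1,-5)/26² = (0.0281,-0.1405)
F = F_att + ΣF_rep = (-5.9719,-7.1405)
p' = p + 1/8·F = (-5.7465,-4.8926)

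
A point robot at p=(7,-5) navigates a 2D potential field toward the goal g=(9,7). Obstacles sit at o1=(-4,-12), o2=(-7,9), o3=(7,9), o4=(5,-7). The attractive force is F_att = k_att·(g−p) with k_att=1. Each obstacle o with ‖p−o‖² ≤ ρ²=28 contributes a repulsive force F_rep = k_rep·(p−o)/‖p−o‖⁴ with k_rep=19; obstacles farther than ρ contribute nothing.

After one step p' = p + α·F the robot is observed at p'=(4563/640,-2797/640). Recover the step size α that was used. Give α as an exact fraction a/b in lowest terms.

F_att = 1·(g−p) = 1·(2,12) = (2.0000,12.0000)
o1: d²=170 > ρ²=28 → inactive
o2: d²=392 > ρ²=28 → inactive
o3: d²=196 > ρ²=28 → inactive
o4: d²=8 ≤ ρ²=28; F_rep = 19·(2,2)/8² = (0.5938,0.5938)
F = F_att + ΣF_rep = (2.5938,12.5938)
Δp = p'−p = (0.1297,0.6297); α = Δx/Fx = (83/640) / (83/32) = 1/20
check: Δy/Fy = (403/640) / (403/32) = 1/20 ✓

α = 1/20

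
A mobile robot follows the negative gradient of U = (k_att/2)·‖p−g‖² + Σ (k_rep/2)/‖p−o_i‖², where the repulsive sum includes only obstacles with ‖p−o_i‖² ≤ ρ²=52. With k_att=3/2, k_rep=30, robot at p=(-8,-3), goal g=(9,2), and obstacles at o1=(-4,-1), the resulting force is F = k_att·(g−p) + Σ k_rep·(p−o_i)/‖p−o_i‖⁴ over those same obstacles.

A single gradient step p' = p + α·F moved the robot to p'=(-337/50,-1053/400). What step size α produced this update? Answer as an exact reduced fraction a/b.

α = 1/20

F_att = 3/2·(g−p) = 3/2·(17,5) = (25.5000,7.5000)
o1: d²=20 ≤ ρ²=52; F_rep = 30·(-4,-2)/20² = (-0.3000,-0.1500)
F = F_att + ΣF_rep = (25.2000,7.3500)
Δp = p'−p = (1.2600,0.3675); α = Δx/Fx = (63/50) / (126/5) = 1/20
check: Δy/Fy = (147/400) / (147/20) = 1/20 ✓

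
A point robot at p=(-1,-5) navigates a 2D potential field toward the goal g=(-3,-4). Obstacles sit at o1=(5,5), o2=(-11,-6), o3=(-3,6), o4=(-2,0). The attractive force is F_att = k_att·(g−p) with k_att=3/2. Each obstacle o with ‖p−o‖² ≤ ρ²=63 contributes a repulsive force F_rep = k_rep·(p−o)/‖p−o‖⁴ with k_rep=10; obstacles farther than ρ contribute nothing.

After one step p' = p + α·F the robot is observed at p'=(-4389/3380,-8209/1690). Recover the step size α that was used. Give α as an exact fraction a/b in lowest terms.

α = 1/10

F_att = 3/2·(g−p) = 3/2·(-2,1) = (-3.0000,1.5000)
o1: d²=136 > ρ²=63 → inactive
o2: d²=101 > ρ²=63 → inactive
o3: d²=125 > ρ²=63 → inactive
o4: d²=26 ≤ ρ²=63; F_rep = 10·(1,-5)/26² = (0.0148,-0.0740)
F = F_att + ΣF_rep = (-2.9852,1.4260)
Δp = p'−p = (-0.2985,0.1426); α = Δx/Fx = (-1009/3380) / (-1009/338) = 1/10
check: Δy/Fy = (241/1690) / (241/169) = 1/10 ✓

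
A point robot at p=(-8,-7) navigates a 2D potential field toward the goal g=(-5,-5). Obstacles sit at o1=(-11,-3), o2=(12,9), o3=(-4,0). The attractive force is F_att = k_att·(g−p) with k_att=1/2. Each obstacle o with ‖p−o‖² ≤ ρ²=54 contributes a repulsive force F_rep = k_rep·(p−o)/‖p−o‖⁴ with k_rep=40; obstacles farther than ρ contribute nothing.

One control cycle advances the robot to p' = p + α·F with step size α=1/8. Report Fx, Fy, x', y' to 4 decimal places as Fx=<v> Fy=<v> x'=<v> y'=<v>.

F_att = 1/2·(g−p) = 1/2·(3,2) = (1.5000,1.0000)
o1: d²=25 ≤ ρ²=54; F_rep = 40·(3,-4)/25² = (0.1920,-0.2560)
o2: d²=656 > ρ²=54 → inactive
o3: d²=65 > ρ²=54 → inactive
F = F_att + ΣF_rep = (1.6920,0.7440)
p' = p + 1/8·F = (-7.7885,-6.9070)

Fx=1.6920 Fy=0.7440 x'=-7.7885 y'=-6.9070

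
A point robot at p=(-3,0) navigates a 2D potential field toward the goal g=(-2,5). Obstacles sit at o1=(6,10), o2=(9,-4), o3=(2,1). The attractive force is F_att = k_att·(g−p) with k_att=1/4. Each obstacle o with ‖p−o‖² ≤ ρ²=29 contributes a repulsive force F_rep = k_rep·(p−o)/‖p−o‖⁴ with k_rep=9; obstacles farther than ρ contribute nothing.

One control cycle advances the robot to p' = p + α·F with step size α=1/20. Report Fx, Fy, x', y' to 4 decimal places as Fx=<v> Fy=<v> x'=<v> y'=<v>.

F_att = 1/4·(g−p) = 1/4·(1,5) = (0.2500,1.2500)
o1: d²=181 > ρ²=29 → inactive
o2: d²=160 > ρ²=29 → inactive
o3: d²=26 ≤ ρ²=29; F_rep = 9·(-5,-1)/26² = (-0.0666,-0.0133)
F = F_att + ΣF_rep = (0.1834,1.2367)
p' = p + 1/20·F = (-2.9908,0.0618)

Fx=0.1834 Fy=1.2367 x'=-2.9908 y'=0.0618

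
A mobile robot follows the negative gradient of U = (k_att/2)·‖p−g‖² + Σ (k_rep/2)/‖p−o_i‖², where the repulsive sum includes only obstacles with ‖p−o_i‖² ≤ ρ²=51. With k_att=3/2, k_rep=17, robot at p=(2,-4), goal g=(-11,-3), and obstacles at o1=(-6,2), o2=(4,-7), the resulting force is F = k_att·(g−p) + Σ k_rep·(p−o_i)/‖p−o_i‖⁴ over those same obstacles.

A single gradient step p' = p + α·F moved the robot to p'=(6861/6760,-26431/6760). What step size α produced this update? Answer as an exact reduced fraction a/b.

F_att = 3/2·(g−p) = 3/2·(-13,1) = (-19.5000,1.5000)
o1: d²=100 > ρ²=51 → inactive
o2: d²=13 ≤ ρ²=51; F_rep = 17·(-2,3)/13² = (-0.2012,0.3018)
F = F_att + ΣF_rep = (-19.7012,1.8018)
Δp = p'−p = (-0.9851,0.0901); α = Δx/Fx = (-6659/6760) / (-6659/338) = 1/20
check: Δy/Fy = (609/6760) / (609/338) = 1/20 ✓

α = 1/20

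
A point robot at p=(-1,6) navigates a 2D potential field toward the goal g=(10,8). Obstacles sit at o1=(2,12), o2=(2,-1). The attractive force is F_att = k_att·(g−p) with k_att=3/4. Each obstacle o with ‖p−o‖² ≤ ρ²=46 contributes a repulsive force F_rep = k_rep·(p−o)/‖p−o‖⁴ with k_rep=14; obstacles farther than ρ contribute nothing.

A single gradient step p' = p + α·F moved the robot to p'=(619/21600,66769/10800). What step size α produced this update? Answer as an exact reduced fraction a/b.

F_att = 3/4·(g−p) = 3/4·(11,2) = (8.2500,1.5000)
o1: d²=45 ≤ ρ²=46; F_rep = 14·(-3,-6)/45² = (-0.0207,-0.0415)
o2: d²=58 > ρ²=46 → inactive
F = F_att + ΣF_rep = (8.2293,1.4585)
Δp = p'−p = (1.0287,0.1823); α = Δx/Fx = (22219/21600) / (22219/2700) = 1/8
check: Δy/Fy = (1969/10800) / (1969/1350) = 1/8 ✓

α = 1/8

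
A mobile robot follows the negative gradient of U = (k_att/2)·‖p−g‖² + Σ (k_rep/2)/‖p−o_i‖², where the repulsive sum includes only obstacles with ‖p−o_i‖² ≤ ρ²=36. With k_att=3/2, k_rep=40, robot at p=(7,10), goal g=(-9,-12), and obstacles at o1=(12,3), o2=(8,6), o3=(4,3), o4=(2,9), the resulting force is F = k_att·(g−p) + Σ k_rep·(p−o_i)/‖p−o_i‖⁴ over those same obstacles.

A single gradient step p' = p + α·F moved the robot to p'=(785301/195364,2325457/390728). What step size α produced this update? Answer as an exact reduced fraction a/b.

F_att = 3/2·(g−p) = 3/2·(-16,-22) = (-24.0000,-33.0000)
o1: d²=74 > ρ²=36 → inactive
o2: d²=17 ≤ ρ²=36; F_rep = 40·(-1,4)/17² = (-0.1384,0.5536)
o3: d²=58 > ρ²=36 → inactive
o4: d²=26 ≤ ρ²=36; F_rep = 40·(5,1)/26² = (0.2959,0.0592)
F = F_att + ΣF_rep = (-23.8426,-32.3872)
Δp = p'−p = (-2.9803,-4.0484); α = Δx/Fx = (-582247/195364) / (-1164494/48841) = 1/8
check: Δy/Fy = (-1581823/390728) / (-1581823/48841) = 1/8 ✓

α = 1/8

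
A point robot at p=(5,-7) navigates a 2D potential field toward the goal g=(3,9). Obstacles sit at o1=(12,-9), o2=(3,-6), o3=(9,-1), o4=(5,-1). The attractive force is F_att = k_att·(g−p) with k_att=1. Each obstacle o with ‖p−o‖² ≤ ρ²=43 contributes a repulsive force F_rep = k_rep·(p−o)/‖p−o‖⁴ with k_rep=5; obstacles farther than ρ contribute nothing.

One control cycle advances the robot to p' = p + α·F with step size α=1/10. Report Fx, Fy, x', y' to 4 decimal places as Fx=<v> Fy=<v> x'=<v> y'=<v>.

F_att = 1·(g−p) = 1·(-2,16) = (-2.0000,16.0000)
o1: d²=53 > ρ²=43 → inactive
o2: d²=5 ≤ ρ²=43; F_rep = 5·(2,-1)/5² = (0.4000,-0.2000)
o3: d²=52 > ρ²=43 → inactive
o4: d²=36 ≤ ρ²=43; F_rep = 5·(0,-6)/36² = (0.0000,-0.0231)
F = F_att + ΣF_rep = (-1.6000,15.7769)
p' = p + 1/10·F = (4.8400,-5.4223)

Fx=-1.6000 Fy=15.7769 x'=4.8400 y'=-5.4223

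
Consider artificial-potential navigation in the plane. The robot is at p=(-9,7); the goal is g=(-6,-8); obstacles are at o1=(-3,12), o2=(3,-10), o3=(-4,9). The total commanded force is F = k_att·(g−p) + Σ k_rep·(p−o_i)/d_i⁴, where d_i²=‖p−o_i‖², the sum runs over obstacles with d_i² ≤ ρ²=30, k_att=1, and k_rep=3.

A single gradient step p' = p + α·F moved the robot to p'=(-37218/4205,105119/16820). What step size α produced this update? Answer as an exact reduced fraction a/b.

α = 1/20

F_att = 1·(g−p) = 1·(3,-15) = (3.0000,-15.0000)
o1: d²=61 > ρ²=30 → inactive
o2: d²=433 > ρ²=30 → inactive
o3: d²=29 ≤ ρ²=30; F_rep = 3·(-5,-2)/29² = (-0.0178,-0.0071)
F = F_att + ΣF_rep = (2.9822,-15.0071)
Δp = p'−p = (0.1491,-0.7504); α = Δx/Fx = (627/4205) / (2508/841) = 1/20
check: Δy/Fy = (-12621/16820) / (-12621/841) = 1/20 ✓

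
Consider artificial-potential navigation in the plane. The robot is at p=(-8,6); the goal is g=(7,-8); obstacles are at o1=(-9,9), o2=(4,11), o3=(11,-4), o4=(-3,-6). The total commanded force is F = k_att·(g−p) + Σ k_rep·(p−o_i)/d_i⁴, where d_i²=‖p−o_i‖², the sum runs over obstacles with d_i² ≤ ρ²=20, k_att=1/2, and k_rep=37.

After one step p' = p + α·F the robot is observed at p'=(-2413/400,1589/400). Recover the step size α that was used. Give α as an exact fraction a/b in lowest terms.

F_att = 1/2·(g−p) = 1/2·(15,-14) = (7.5000,-7.0000)
o1: d²=10 ≤ ρ²=20; F_rep = 37·(1,-3)/10² = (0.3700,-1.1100)
o2: d²=169 > ρ²=20 → inactive
o3: d²=461 > ρ²=20 → inactive
o4: d²=169 > ρ²=20 → inactive
F = F_att + ΣF_rep = (7.8700,-8.1100)
Δp = p'−p = (1.9675,-2.0275); α = Δx/Fx = (787/400) / (787/100) = 1/4
check: Δy/Fy = (-811/400) / (-811/100) = 1/4 ✓

α = 1/4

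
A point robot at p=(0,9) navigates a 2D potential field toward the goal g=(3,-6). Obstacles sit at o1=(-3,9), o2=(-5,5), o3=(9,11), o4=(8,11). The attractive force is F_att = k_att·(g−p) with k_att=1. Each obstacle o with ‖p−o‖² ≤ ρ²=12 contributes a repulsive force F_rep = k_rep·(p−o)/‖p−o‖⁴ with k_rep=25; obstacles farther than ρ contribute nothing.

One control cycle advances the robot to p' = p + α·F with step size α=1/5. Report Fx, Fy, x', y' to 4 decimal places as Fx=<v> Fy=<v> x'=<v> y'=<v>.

F_att = 1·(g−p) = 1·(3,-15) = (3.0000,-15.0000)
o1: d²=9 ≤ ρ²=12; F_rep = 25·(3,0)/9² = (0.9259,0.0000)
o2: d²=41 > ρ²=12 → inactive
o3: d²=85 > ρ²=12 → inactive
o4: d²=68 > ρ²=12 → inactive
F = F_att + ΣF_rep = (3.9259,-15.0000)
p' = p + 1/5·F = (0.7852,6.0000)

Fx=3.9259 Fy=-15.0000 x'=0.7852 y'=6.0000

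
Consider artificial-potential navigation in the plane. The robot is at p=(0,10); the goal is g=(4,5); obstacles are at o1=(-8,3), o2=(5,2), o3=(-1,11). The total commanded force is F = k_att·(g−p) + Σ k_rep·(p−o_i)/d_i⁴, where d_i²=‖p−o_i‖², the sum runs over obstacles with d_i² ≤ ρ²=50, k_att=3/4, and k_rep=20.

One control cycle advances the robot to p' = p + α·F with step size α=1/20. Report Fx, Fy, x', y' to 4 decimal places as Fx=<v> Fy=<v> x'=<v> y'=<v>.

Fx=8.0000 Fy=-8.7500 x'=0.4000 y'=9.5625

F_att = 3/4·(g−p) = 3/4·(4,-5) = (3.0000,-3.7500)
o1: d²=113 > ρ²=50 → inactive
o2: d²=89 > ρ²=50 → inactive
o3: d²=2 ≤ ρ²=50; F_rep = 20·(1,-1)/2² = (5.0000,-5.0000)
F = F_att + ΣF_rep = (8.0000,-8.7500)
p' = p + 1/20·F = (0.4000,9.5625)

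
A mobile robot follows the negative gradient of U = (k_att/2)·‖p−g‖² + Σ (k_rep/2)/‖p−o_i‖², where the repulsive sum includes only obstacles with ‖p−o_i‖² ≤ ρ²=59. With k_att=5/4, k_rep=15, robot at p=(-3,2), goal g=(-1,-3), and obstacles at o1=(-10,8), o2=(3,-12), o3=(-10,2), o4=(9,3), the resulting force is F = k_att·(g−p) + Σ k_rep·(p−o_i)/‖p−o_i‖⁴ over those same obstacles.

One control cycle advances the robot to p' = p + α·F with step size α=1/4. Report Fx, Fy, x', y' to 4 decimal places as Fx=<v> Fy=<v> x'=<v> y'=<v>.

Fx=2.5437 Fy=-6.2500 x'=-2.3641 y'=0.4375

F_att = 5/4·(g−p) = 5/4·(2,-5) = (2.5000,-6.2500)
o1: d²=85 > ρ²=59 → inactive
o2: d²=232 > ρ²=59 → inactive
o3: d²=49 ≤ ρ²=59; F_rep = 15·(7,0)/49² = (0.0437,0.0000)
o4: d²=145 > ρ²=59 → inactive
F = F_att + ΣF_rep = (2.5437,-6.2500)
p' = p + 1/4·F = (-2.3641,0.4375)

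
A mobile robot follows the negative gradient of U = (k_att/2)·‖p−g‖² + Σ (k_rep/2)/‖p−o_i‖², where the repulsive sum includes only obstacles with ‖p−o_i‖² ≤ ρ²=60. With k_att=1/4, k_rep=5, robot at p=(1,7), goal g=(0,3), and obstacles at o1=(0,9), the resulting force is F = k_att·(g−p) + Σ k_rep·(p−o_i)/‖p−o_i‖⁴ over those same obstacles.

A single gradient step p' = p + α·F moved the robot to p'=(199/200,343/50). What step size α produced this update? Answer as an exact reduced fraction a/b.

α = 1/10

F_att = 1/4·(g−p) = 1/4·(-1,-4) = (-0.2500,-1.0000)
o1: d²=5 ≤ ρ²=60; F_rep = 5·(1,-2)/5² = (0.2000,-0.4000)
F = F_att + ΣF_rep = (-0.0500,-1.4000)
Δp = p'−p = (-0.0050,-0.1400); α = Δx/Fx = (-1/200) / (-1/20) = 1/10
check: Δy/Fy = (-7/50) / (-7/5) = 1/10 ✓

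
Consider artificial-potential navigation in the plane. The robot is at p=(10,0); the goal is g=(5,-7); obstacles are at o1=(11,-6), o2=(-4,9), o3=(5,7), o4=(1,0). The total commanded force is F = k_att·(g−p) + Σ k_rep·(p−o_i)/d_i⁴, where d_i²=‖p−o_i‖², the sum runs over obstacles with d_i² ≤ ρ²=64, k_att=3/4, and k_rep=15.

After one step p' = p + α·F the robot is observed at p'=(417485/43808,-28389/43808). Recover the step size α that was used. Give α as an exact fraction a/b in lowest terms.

α = 1/8

F_att = 3/4·(g−p) = 3/4·(-5,-7) = (-3.7500,-5.2500)
o1: d²=37 ≤ ρ²=64; F_rep = 15·(-1,6)/37² = (-0.0110,0.0657)
o2: d²=277 > ρ²=64 → inactive
o3: d²=74 > ρ²=64 → inactive
o4: d²=81 > ρ²=64 → inactive
F = F_att + ΣF_rep = (-3.7610,-5.1843)
Δp = p'−p = (-0.4701,-0.6480); α = Δx/Fx = (-20595/43808) / (-20595/5476) = 1/8
check: Δy/Fy = (-28389/43808) / (-28389/5476) = 1/8 ✓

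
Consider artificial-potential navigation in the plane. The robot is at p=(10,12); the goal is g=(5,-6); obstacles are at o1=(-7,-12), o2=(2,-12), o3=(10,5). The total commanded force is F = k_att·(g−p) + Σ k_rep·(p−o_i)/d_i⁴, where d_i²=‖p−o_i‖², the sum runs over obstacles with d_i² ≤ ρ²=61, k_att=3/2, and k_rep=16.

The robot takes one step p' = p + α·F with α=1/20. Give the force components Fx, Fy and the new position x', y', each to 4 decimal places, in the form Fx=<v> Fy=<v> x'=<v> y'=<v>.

F_att = 3/2·(g−p) = 3/2·(-5,-18) = (-7.5000,-27.0000)
o1: d²=865 > ρ²=61 → inactive
o2: d²=640 > ρ²=61 → inactive
o3: d²=49 ≤ ρ²=61; F_rep = 16·(0,7)/49² = (0.0000,0.0466)
F = F_att + ΣF_rep = (-7.5000,-26.9534)
p' = p + 1/20·F = (9.6250,10.6523)

Fx=-7.5000 Fy=-26.9534 x'=9.6250 y'=10.6523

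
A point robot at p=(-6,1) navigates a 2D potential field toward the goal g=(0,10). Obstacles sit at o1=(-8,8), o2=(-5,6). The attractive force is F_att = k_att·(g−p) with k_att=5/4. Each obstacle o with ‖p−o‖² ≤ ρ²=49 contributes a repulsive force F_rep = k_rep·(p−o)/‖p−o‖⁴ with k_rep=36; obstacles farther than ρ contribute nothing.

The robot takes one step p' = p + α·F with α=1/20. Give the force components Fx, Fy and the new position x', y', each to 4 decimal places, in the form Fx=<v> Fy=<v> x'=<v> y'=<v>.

Fx=7.4467 Fy=10.9837 x'=-5.6277 y'=1.5492

F_att = 5/4·(g−p) = 5/4·(6,9) = (7.5000,11.2500)
o1: d²=53 > ρ²=49 → inactive
o2: d²=26 ≤ ρ²=49; F_rep = 36·(-1,-5)/26² = (-0.0533,-0.2663)
F = F_att + ΣF_rep = (7.4467,10.9837)
p' = p + 1/20·F = (-5.6277,1.5492)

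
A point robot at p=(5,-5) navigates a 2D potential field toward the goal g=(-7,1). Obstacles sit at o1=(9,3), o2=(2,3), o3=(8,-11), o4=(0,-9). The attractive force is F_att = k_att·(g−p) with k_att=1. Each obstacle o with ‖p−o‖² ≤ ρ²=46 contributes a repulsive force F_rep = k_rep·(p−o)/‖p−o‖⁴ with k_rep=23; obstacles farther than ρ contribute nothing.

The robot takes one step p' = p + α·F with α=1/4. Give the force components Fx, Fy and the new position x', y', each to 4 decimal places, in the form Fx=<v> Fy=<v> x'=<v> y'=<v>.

F_att = 1·(g−p) = 1·(-12,6) = (-12.0000,6.0000)
o1: d²=80 > ρ²=46 → inactive
o2: d²=73 > ρ²=46 → inactive
o3: d²=45 ≤ ρ²=46; F_rep = 23·(-3,6)/45² = (-0.0341,0.0681)
o4: d²=41 ≤ ρ²=46; F_rep = 23·(5,4)/41² = (0.0684,0.0547)
F = F_att + ΣF_rep = (-11.9657,6.1229)
p' = p + 1/4·F = (2.0086,-3.4693)

Fx=-11.9657 Fy=6.1229 x'=2.0086 y'=-3.4693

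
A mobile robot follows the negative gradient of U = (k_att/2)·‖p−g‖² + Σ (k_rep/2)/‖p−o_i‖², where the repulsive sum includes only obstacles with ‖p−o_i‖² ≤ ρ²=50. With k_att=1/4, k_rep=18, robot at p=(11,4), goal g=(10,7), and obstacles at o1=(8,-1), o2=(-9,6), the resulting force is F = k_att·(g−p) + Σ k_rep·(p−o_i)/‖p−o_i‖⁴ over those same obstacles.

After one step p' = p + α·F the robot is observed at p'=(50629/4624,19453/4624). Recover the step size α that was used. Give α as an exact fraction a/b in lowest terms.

F_att = 1/4·(g−p) = 1/4·(-1,3) = (-0.2500,0.7500)
o1: d²=34 ≤ ρ²=50; F_rep = 18·(3,5)/34² = (0.0467,0.0779)
o2: d²=404 > ρ²=50 → inactive
F = F_att + ΣF_rep = (-0.2033,0.8279)
Δp = p'−p = (-0.0508,0.2070); α = Δx/Fx = (-235/4624) / (-235/1156) = 1/4
check: Δy/Fy = (957/4624) / (957/1156) = 1/4 ✓

α = 1/4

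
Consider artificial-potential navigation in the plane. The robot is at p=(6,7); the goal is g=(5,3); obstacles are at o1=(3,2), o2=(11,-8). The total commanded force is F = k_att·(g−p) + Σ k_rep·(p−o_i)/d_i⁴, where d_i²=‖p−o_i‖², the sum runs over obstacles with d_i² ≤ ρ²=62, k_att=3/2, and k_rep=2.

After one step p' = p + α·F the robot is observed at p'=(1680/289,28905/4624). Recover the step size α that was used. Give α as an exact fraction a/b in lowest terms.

α = 1/8

F_att = 3/2·(g−p) = 3/2·(-1,-4) = (-1.5000,-6.0000)
o1: d²=34 ≤ ρ²=62; F_rep = 2·(3,5)/34² = (0.0052,0.0087)
o2: d²=250 > ρ²=62 → inactive
F = F_att + ΣF_rep = (-1.4948,-5.9913)
Δp = p'−p = (-0.1869,-0.7489); α = Δx/Fx = (-54/289) / (-432/289) = 1/8
check: Δy/Fy = (-3463/4624) / (-3463/578) = 1/8 ✓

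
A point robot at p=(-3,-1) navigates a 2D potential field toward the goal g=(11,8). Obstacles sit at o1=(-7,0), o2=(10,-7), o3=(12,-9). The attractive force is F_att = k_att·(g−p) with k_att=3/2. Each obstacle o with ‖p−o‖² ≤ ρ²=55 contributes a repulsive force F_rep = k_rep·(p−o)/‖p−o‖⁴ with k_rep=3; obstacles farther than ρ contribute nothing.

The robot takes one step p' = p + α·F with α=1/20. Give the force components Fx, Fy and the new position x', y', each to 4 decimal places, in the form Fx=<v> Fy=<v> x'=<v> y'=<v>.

Fx=21.0415 Fy=13.4896 x'=-1.9479 y'=-0.3255

F_att = 3/2·(g−p) = 3/2·(14,9) = (21.0000,13.5000)
o1: d²=17 ≤ ρ²=55; F_rep = 3·(4,-1)/17² = (0.0415,-0.0104)
o2: d²=205 > ρ²=55 → inactive
o3: d²=289 > ρ²=55 → inactive
F = F_att + ΣF_rep = (21.0415,13.4896)
p' = p + 1/20·F = (-1.9479,-0.3255)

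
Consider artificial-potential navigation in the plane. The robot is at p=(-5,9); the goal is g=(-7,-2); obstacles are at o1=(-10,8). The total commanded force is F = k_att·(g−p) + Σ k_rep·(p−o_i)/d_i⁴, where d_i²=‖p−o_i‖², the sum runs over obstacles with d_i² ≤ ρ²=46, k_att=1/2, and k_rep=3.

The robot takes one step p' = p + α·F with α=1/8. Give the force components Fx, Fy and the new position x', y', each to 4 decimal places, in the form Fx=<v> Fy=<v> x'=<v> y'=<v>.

Fx=-0.9778 Fy=-5.4956 x'=-5.1222 y'=8.3131

F_att = 1/2·(g−p) = 1/2·(-2,-11) = (-1.0000,-5.5000)
o1: d²=26 ≤ ρ²=46; F_rep = 3·(5,1)/26² = (0.0222,0.0044)
F = F_att + ΣF_rep = (-0.9778,-5.4956)
p' = p + 1/8·F = (-5.1222,8.3131)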